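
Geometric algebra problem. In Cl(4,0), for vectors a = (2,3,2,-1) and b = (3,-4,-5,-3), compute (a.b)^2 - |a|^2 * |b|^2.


a . b = 2*3 + 3*(-4) + 2*(-5) + (-1)*(-3)
= 6 + (-12) + (-10) + 3 = -13
|a|^2 = 2^2 + 3^2 + 2^2 + (-1)^2 = 18
|b|^2 = 3^2 + (-4)^2 + (-5)^2 + (-3)^2 = 59
(a.b)^2 = (-13)^2 = 169
|a|^2 * |b|^2 = 18 * 59 = 1062
Result = 169 - 1062 = -893


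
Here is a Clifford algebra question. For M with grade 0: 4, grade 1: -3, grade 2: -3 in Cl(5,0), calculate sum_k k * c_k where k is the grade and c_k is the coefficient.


Grade-weighted sum = sum of grade_k * coefficient_k
0*4 = 0
1*(-3) = -3
2*(-3) = -6
Total = 0 + (-3) + (-6) = -9


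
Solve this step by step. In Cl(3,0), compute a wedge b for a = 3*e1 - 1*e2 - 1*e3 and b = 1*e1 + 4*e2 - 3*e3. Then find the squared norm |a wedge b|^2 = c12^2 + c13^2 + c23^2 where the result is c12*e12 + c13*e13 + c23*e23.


a wedge b = (a1*b2 - a2*b1)*e12 + (a1*b3 - a3*b1)*e13 + (a2*b3 - a3*b2)*e23
e12 coeff: 3*4 - (-1)*1 = 12 - (-1) = 13
e13 coeff: 3*(-3) - (-1)*1 = -9 - (-1) = -8
e23 coeff: (-1)*(-3) - (-1)*4 = 3 - (-4) = 7
|a wedge b|^2 = 13^2 + (-8)^2 + 7^2
= 169 + 64 + 49
= 282


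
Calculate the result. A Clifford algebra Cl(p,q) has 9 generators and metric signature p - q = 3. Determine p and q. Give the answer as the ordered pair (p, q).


We need p + q = 9 and p - q = 3.
Adding: 2p = 9 + 3 = 12, so p = 6.
Then q = 9 - 6 = 3.
(p, q) = (6, 3)


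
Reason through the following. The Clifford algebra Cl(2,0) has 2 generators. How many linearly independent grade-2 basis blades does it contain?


Number of grade-k basis blades in Cl(p,q) with n = p + q is C(n, k).
n = 2 + 0 = 2
C(2, 2) = 2! / (2! * 0!)
= 2 / (2 * 1)
= 1


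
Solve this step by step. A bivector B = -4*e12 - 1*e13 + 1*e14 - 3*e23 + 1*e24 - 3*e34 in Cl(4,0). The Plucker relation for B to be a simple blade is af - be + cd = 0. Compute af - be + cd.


Plucker relation: af - be + cd
a*f = (-4)*(-3) = 12
b*e = (-1)*1 = -1
c*d = 1*(-3) = -3
af - be + cd = 12 - (-1) + (-3)
= 10


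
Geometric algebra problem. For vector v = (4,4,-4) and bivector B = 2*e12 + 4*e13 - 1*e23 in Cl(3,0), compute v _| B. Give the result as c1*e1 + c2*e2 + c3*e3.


Left contraction v _| B = <vB>_1 (grade-1 part of the geometric product vB).
Using e1_|e12 = e2, e2_|e12 = -e1, e1_|e13 = e3, e3_|e13 = -e1, e2_|e23 = e3, e3_|e23 = -e2:
e1 coeff: -v2*b12 - v3*b13 = -(4)*(2) - (-4)*(4) = 8
e2 coeff: v1*b12 - v3*b23 = (4)*(2) - (-4)*(-1) = 4
e3 coeff: v1*b13 + v2*b23 = (4)*(4) + (4)*(-1) = 12
v _| B = 8*e1 + 4*e2 + 12*e3


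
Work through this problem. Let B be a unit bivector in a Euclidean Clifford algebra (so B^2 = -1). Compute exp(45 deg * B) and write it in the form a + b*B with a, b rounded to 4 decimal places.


For a unit bivector B with B^2 = -1, the exponential series gives
e^(theta*B) = cos(theta) + sin(theta)*B (the GA analogue of Euler's formula).
theta = 45 degrees = 0.785398 rad
cos(45 deg) = 0.7071
sin(45 deg) = 0.7071
exp(theta*B) = 0.7071 + 0.7071*B


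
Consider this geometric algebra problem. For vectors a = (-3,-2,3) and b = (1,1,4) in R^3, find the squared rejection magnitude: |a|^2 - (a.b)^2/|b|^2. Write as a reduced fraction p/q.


|a|^2 = (-3)^2 + (-2)^2 + 3^2 = 22
|b|^2 = 1^2 + 1^2 + 4^2 = 18
a . b = (-3)*1 + (-2)*1 + 3*4 = 7
(a.b)^2 = 7^2 = 49
|rej|^2 = 22 - 49/18
= (396 - 49)/18
= 347/18
In lowest terms: 347/18


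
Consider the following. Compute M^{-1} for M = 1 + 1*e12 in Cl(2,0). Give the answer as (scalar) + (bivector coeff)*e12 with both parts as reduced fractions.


M = 1 + 1*e12, where e12^2 = -1.
Since M commutes with its reverse ~M = a - b*e12, M * ~M = a^2 - b^2*e12^2 = a^2 + b^2.
So M^{-1} = ~M / (a^2 + b^2) = (a - b*e12)/(a^2 + b^2).
a^2 + b^2 = 1 + 1 = 2
Scalar part = 1/2 = 1/2
Bivector coeff = -1/2 = -1/2
M^{-1} = 1/2 - 1/2*e12


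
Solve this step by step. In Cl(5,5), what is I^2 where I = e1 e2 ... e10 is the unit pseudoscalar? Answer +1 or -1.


The pseudoscalar I = e1...e_n (product of all n generators) of Cl(p,q) satisfies I^2 = (-1)^(q + n(n-1)/2).
p = 5, q = 5, n = p + q = 10
n(n-1)/2 = 10 * 9 / 2 = 45
Exponent = q + n(n-1)/2 = 5 + 45 = 50
I^2 = (-1)^50 = +1


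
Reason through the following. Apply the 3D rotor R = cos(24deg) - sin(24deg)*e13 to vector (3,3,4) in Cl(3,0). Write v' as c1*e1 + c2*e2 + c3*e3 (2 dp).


Rotor R = cos(24deg) - sin(24deg)*e13
Rotation angle theta = 2 * 24 = 48 degrees in the e13 plane (e1 -> e3).
The component perpendicular to the plane (e2) is invariant: v'_2 = v2 = 3.00
cos(48deg) = 0.6691, sin(48deg) = 0.7431
v'_1 = v1*cos(theta) - v3*sin(theta) = 3*0.6691 - 4*0.7431 = -0.97
v'_3 = v1*sin(theta) + v3*cos(theta) = 3*0.7431 + 4*0.6691 = 4.91
v' = -0.97*e1 + 3.00*e2 + 4.91*e3


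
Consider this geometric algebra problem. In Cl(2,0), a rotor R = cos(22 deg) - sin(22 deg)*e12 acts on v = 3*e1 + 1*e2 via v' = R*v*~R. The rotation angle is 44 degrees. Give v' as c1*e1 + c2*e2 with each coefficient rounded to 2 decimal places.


Rotor R = cos(22deg) - sin(22deg)*e12
Rotation angle theta = 2 * 22 = 44 degrees
v' = R*v*~R rotates v by theta.
cos(44deg) = 0.7193, sin(44deg) = 0.6947
v'_1 = 3*cos(44deg) - 1*sin(44deg)
= 3*0.7193 - 1*0.6947
= 1.46
v'_2 = 3*sin(44deg) + 1*cos(44deg)
= 3*0.6947 + 1*0.7193
= 2.80
v' = 1.46*e1 + 2.80*e2


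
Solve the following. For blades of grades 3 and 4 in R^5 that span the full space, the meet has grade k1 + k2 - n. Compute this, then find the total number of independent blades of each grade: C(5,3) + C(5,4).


Meet grade = grade(A) + grade(B) - n
= 3 + 4 - 5 = 2
C(5,3) = 10
C(5,4) = 5
dim_A + dim_B = 10 + 5 = 15


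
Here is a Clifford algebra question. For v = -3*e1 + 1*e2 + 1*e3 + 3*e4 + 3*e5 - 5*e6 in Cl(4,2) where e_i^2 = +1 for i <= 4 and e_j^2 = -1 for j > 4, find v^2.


v^2 = sum of c_i^2 * e_i^2
Positive signature terms (e_i^2 = +1): (-3)^2 + 1^2 + 1^2 + 3^2 = 20
Negative signature terms (e_j^2 = -1): 3^2 + (-5)^2 = 34
v^2 = 20 - 34 = -14


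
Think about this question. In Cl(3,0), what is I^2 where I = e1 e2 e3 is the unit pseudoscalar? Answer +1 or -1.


The pseudoscalar I = e1...e_n (product of all n generators) of Cl(p,q) satisfies I^2 = (-1)^(q + n(n-1)/2).
p = 3, q = 0, n = p + q = 3
n(n-1)/2 = 3 * 2 / 2 = 3
Exponent = q + n(n-1)/2 = 0 + 3 = 3
I^2 = (-1)^3 = -1


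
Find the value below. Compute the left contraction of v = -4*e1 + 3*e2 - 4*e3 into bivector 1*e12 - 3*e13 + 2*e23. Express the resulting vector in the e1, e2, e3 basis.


Left contraction v _| B = <vB>_1 (grade-1 part of the geometric product vB).
Using e1_|e12 = e2, e2_|e12 = -e1, e1_|e13 = e3, e3_|e13 = -e1, e2_|e23 = e3, e3_|e23 = -e2:
e1 coeff: -v2*b12 - v3*b13 = -(3)*(1) - (-4)*(-3) = -15
e2 coeff: v1*b12 - v3*b23 = (-4)*(1) - (-4)*(2) = 4
e3 coeff: v1*b13 + v2*b23 = (-4)*(-3) + (3)*(2) = 18
v _| B = -15*e1 + 4*e2 + 18*e3


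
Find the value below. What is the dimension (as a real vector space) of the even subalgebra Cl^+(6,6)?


Even subalgebra dimension = 2^(n-1)
n = 6 + 6 = 12
2^(12 - 1) = 2^11 = 2048
Verification: sum of C(12,k) for even k = 1 + 66 + 495 + 924 + 495 + 66 + 1 = 2048
Result = 2048


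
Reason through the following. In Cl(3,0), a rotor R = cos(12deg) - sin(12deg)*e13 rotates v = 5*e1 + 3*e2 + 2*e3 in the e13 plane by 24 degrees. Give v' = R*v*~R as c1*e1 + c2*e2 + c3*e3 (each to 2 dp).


Rotor R = cos(12deg) - sin(12deg)*e13
Rotation angle theta = 2 * 12 = 24 degrees in the e13 plane (e1 -> e3).
The component perpendicular to the plane (e2) is invariant: v'_2 = v2 = 3.00
cos(24deg) = 0.9135, sin(24deg) = 0.4067
v'_1 = v1*cos(theta) - v3*sin(theta) = 5*0.9135 - 2*0.4067 = 3.75
v'_3 = v1*sin(theta) + v3*cos(theta) = 5*0.4067 + 2*0.9135 = 3.86
v' = 3.75*e1 + 3.00*e2 + 3.86*e3


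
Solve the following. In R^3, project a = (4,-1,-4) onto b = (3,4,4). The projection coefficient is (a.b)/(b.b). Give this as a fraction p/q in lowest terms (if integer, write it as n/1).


Projection coefficient = (a . b) / (b . b)
a . b = 4*3 + (-1)*4 + (-4)*4
= 12 + (-4) + (-16) = -8
b . b = 3^2 + 4^2 + 4^2
= 9 + 16 + 16 = 41
Coefficient = -8/41
In lowest terms: -8/41


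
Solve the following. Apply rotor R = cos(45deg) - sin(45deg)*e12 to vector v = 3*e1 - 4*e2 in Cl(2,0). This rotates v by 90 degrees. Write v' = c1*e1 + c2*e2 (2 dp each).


Rotor R = cos(45deg) - sin(45deg)*e12
Rotation angle theta = 2 * 45 = 90 degrees
v' = R*v*~R rotates v by theta.
cos(90deg) = 0.0000, sin(90deg) = 1.0000
v'_1 = 3*cos(90deg) - (-4)*sin(90deg)
= 3*0.0000 - (-4)*1.0000
= 4.00
v'_2 = 3*sin(90deg) + (-4)*cos(90deg)
= 3*1.0000 + (-4)*0.0000
= 3.00
v' = 4.00*e1 + 3.00*e2


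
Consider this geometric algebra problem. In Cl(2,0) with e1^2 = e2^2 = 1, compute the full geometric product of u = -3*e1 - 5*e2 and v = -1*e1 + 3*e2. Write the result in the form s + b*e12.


Expand: (-3*e1 - 5*e2)(-1*e1 + 3*e2)
= (-3)*(-1)*e1e1 + (-3)*3*e1e2 + (-5)*(-1)*e2e1 + (-5)*3*e2e2
Using e1^2 = e2^2 = 1, e2e1 = -e1e2:
Scalar part s = (-3)*(-1) + (-5)*3 = 3 + (-15) = -12
Bivector part b = (-3)*3 - (-5)*(-1) = -9 - 5 = -14
uv = -12 - 14*e12


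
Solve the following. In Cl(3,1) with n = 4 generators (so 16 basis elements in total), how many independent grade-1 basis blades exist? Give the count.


Number of grade-k basis blades in Cl(p,q) with n = p + q is C(n, k).
n = 3 + 1 = 4
C(4, 1) = 4! / (1! * 3!)
= 24 / (1 * 6)
= 4


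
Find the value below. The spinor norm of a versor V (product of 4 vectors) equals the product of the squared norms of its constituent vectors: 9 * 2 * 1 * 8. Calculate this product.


Spinor norm N(V) = |v1|^2 * |v2|^2 * ... * |v4|^2
= 9 * 2 * 1 * 8
Running product: 9, 18, 18, 144
N(V) = 144


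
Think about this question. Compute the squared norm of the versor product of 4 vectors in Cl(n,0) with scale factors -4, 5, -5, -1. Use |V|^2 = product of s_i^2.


Each vector v_i has |v_i|^2 = s_i^2
Squared scales: (-4)^2 = 16, 5^2 = 25, (-5)^2 = 25, (-1)^2 = 1
|V|^2 = 16 * 25 * 25 * 1
= 10000


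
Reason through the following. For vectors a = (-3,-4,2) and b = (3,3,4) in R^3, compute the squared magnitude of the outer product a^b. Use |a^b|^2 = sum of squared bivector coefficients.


a wedge b = (a1*b2 - a2*b1)*e12 + (a1*b3 - a3*b1)*e13 + (a2*b3 - a3*b2)*e23
e12 coeff: (-3)*3 - (-4)*3 = -9 - (-12) = 3
e13 coeff: (-3)*4 - 2*3 = -12 - 6 = -18
e23 coeff: (-4)*4 - 2*3 = -16 - 6 = -22
|a wedge b|^2 = 3^2 + (-18)^2 + (-22)^2
= 9 + 324 + 484
= 817


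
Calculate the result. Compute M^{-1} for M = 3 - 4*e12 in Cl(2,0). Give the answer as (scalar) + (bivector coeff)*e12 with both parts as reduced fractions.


M = 3 - 4*e12, where e12^2 = -1.
Since M commutes with its reverse ~M = a - b*e12, M * ~M = a^2 - b^2*e12^2 = a^2 + b^2.
So M^{-1} = ~M / (a^2 + b^2) = (a - b*e12)/(a^2 + b^2).
a^2 + b^2 = 9 + 16 = 25
Scalar part = 3/25 = 3/25
Bivector coeff = 4/25 = 4/25
M^{-1} = 3/25 + 4/25*e12


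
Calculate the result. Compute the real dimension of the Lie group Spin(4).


Spin(n) double-covers SO(n); both have Lie algebra so(n) of dimension n(n-1)/2.
n = 4
n(n-1) = 4 * 3 = 12
dim Spin(4) = 12/2 = 6


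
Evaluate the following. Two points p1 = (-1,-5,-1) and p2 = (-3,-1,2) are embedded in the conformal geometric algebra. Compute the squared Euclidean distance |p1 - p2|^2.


p1 - p2 = (2, -4, -3)
|p1 - p2|^2 = 2^2 + (-4)^2 + (-3)^2
= 4 + 16 + 9
= 29


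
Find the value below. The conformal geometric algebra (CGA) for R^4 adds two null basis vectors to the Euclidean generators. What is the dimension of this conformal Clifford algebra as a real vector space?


The conformal model of R^4 uses Cl(5,1): the 4 Euclidean generators plus two extra orthogonal generators e+ (e+^2 = +1) and e- (e-^2 = -1), from which the null vectors e0, einf are built.
Number of generators m = 4 + 2 = 6.
dim Cl(p,q) = 2^m = 2^6 = 64


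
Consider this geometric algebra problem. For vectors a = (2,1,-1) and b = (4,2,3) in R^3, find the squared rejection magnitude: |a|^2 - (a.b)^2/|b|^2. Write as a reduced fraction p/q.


|a|^2 = 2^2 + 1^2 + (-1)^2 = 6
|b|^2 = 4^2 + 2^2 + 3^2 = 29
a . b = 2*4 + 1*2 + (-1)*3 = 7
(a.b)^2 = 7^2 = 49
|rej|^2 = 6 - 49/29
= (174 - 49)/29
= 125/29
In lowest terms: 125/29


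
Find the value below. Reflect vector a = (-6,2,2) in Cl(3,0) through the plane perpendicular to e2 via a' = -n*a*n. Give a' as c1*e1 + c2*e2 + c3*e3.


Reflection formula: a' = -n*a*n, with n = e2 (unit vector, n^2 = 1).
For reflection through hyperplane perp to e2:
The component along e2 flips sign, others stay.
a = (-6, 2, 2)
a' = (-6, -2, 2)
a' = -6*e1 - 2*e2 + 2*e3


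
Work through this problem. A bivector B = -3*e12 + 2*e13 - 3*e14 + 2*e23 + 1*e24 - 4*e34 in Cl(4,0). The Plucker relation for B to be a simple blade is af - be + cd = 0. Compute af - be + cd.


Plucker relation: af - be + cd
a*f = (-3)*(-4) = 12
b*e = 2*1 = 2
c*d = (-3)*2 = -6
af - be + cd = 12 - 2 + (-6)
= 4


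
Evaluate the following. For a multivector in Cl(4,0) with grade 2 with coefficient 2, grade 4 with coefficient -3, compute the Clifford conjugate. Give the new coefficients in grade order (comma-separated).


Clifford conjugate sign for grade k: (-1)^(k(k+1)/2)
Grade 2: (-1)^(2*3/2) = (-1)^3 = -1, coeff 2 -> -2
Grade 4: (-1)^(4*5/2) = (-1)^10 = 1, coeff -3 -> -3
Conjugated coefficients: -2, -3


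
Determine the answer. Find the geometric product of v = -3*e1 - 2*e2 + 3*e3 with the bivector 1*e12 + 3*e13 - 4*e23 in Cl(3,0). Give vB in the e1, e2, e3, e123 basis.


vB has grade-1 (vector) and grade-3 (trivector) parts: vB = (v _| B) + (v ^ B).
Vector part <vB>_1:
  e1: -v2*b12 - v3*b13 = -(-2)*(1) - (3)*(3) = -7
  e2: v1*b12 - v3*b23 = (-3)*(1) - (3)*(-4) = 9
  e3: v1*b13 + v2*b23 = (-3)*(3) + (-2)*(-4) = -1
Trivector part <vB>_3:
  e123: v1*b23 - v2*b13 + v3*b12 = (-3)*(-4) - (-2)*(3) + (3)*(1) = 21
vB = -7*e1 + 9*e2 - 1*e3 + 21*e123


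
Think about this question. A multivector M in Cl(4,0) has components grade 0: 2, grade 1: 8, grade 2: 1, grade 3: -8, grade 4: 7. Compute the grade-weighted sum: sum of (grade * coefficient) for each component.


Grade-weighted sum = sum of grade_k * coefficient_k
0*2 = 0
1*8 = 8
2*1 = 2
3*(-8) = -24
4*7 = 28
Total = 0 + 8 + 2 + (-24) + 28 = 14


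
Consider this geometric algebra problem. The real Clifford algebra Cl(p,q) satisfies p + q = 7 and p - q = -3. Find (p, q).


We need p + q = 7 and p - q = -3.
Adding: 2p = 7 + (-3) = 4, so p = 2.
Then q = 7 - 2 = 5.
(p, q) = (2, 5)


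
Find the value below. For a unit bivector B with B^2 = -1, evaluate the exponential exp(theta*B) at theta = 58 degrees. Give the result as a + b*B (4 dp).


For a unit bivector B with B^2 = -1, the exponential series gives
e^(theta*B) = cos(theta) + sin(theta)*B (the GA analogue of Euler's formula).
theta = 58 degrees = 1.012291 rad
cos(58 deg) = 0.5299
sin(58 deg) = 0.8480
exp(theta*B) = 0.5299 + 0.8480*B


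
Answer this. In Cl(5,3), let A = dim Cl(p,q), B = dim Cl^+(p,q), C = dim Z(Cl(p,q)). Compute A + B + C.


n = 5 + 3 = 8
Total dim = 2^8 = 256
Even subalgebra dim = 2^7 = 128
n is even, so center dim = 1
Sum = 256 + 128 + 1 = 385


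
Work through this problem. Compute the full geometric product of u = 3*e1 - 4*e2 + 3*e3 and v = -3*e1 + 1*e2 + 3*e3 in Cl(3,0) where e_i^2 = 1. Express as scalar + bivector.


In Cl(3,0): e_i^2 = 1, e_ie_j = -e_je_i for i != j.
Scalar part = u . v = 3*(-3) + (-4)*1 + 3*3
= -9 + (-4) + 9 = -4
e12 coeff = 3*1 - (-4)*(-3) = 3 - 12 = -9
e13 coeff = 3*3 - 3*(-3) = 9 - (-9) = 18
e23 coeff = (-4)*3 - 3*1 = -12 - 3 = -15
uv = -4 - 9*e12 + 18*e13 - 15*e23


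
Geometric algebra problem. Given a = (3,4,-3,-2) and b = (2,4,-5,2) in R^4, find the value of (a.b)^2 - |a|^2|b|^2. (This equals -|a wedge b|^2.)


a . b = 3*2 + 4*4 + (-3)*(-5) + (-2)*2
= 6 + 16 + 15 + (-4) = 33
|a|^2 = 3^2 + 4^2 + (-3)^2 + (-2)^2 = 38
|b|^2 = 2^2 + 4^2 + (-5)^2 + 2^2 = 49
(a.b)^2 = 33^2 = 1089
|a|^2 * |b|^2 = 38 * 49 = 1862
Result = 1089 - 1862 = -773


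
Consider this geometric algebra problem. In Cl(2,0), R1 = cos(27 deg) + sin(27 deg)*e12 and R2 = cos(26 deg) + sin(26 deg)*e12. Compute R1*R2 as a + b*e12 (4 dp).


Same-plane rotors commute and their half-angles add:
R1*R2 = cos(a1 + a2) + sin(a1 + a2)*e12.
a1 + a2 = 27 + 26 = 53 deg
cos(53 deg) = 0.6018
sin(53 deg) = 0.7986
R1*R2 = 0.6018 + 0.7986*e12


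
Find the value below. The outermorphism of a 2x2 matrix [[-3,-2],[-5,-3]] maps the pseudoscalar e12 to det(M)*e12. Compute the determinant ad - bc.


The outermorphism of a linear map f sends e1^e2 to f(e1)^f(e2).
f(e1) = -3*e1 - 5*e2
f(e2) = -2*e1 - 3*e2
f(e1) ^ f(e2) = (-3*e1 - 5*e2) ^ (-2*e1 - 3*e2)
= (-3)*(-3)*e12 + (-5)*(-2)*e21
= (9 - 10)*e12
= -1*e12
Coefficient = -1


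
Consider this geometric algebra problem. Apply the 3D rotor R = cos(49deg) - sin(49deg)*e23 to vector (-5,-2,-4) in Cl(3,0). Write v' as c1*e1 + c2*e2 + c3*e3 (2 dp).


Rotor R = cos(49deg) - sin(49deg)*e23
Rotation angle theta = 2 * 49 = 98 degrees in the e23 plane (e2 -> e3).
The component perpendicular to the plane (e1) is invariant: v'_1 = v1 = -5.00
cos(98deg) = -0.1392, sin(98deg) = 0.9903
v'_2 = v2*cos(theta) - v3*sin(theta) = -2*(-0.1392) - (-4)*0.9903 = 4.24
v'_3 = v2*sin(theta) + v3*cos(theta) = -2*0.9903 + (-4)*(-0.1392) = -1.42
v' = -5.00*e1 + 4.24*e2 - 1.42*e3


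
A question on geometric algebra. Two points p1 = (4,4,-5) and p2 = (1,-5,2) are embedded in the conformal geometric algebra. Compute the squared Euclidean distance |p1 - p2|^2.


p1 - p2 = (3, 9, -7)
|p1 - p2|^2 = 3^2 + 9^2 + (-7)^2
= 9 + 81 + 49
= 139


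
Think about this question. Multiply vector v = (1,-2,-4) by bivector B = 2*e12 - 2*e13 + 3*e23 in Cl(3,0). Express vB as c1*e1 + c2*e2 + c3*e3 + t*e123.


vB has grade-1 (vector) and grade-3 (trivector) parts: vB = (v _| B) + (v ^ B).
Vector part <vB>_1:
  e1: -v2*b12 - v3*b13 = -(-2)*(2) - (-4)*(-2) = -4
  e2: v1*b12 - v3*b23 = (1)*(2) - (-4)*(3) = 14
  e3: v1*b13 + v2*b23 = (1)*(-2) + (-2)*(3) = -8
Trivector part <vB>_3:
  e123: v1*b23 - v2*b13 + v3*b12 = (1)*(3) - (-2)*(-2) + (-4)*(2) = -9
vB = -4*e1 + 14*e2 - 8*e3 - 9*e123


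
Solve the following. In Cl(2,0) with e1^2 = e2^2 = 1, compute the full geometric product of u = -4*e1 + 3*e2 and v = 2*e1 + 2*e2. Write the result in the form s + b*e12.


Expand: (-4*e1 + 3*e2)(2*e1 + 2*e2)
= (-4)*2*e1e1 + (-4)*2*e1e2 + 3*2*e2e1 + 3*2*e2e2
Using e1^2 = e2^2 = 1, e2e1 = -e1e2:
Scalar part s = (-4)*2 + 3*2 = -8 + 6 = -2
Bivector part b = (-4)*2 - 3*2 = -8 - 6 = -14
uv = -2 - 14*e12


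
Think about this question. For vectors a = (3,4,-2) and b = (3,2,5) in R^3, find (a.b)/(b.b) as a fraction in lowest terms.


Projection coefficient = (a . b) / (b . b)
a . b = 3*3 + 4*2 + (-2)*5
= 9 + 8 + (-10) = 7
b . b = 3^2 + 2^2 + 5^2
= 9 + 4 + 25 = 38
Coefficient = 7/38
In lowest terms: 7/38


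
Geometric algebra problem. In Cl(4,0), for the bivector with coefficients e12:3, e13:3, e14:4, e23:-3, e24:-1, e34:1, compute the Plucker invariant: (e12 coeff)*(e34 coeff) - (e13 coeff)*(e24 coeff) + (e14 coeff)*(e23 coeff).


Plucker relation: af - be + cd
a*f = 3*1 = 3
b*e = 3*(-1) = -3
c*d = 4*(-3) = -12
af - be + cd = 3 - (-3) + (-12)
= -6


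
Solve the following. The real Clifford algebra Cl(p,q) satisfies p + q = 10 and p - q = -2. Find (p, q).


We need p + q = 10 and p - q = -2.
Adding: 2p = 10 + (-2) = 8, so p = 4.
Then q = 10 - 4 = 6.
(p, q) = (4, 6)


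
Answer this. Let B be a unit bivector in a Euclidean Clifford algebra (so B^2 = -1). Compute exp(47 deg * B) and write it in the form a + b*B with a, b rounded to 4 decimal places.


For a unit bivector B with B^2 = -1, the exponential series gives
e^(theta*B) = cos(theta) + sin(theta)*B (the GA analogue of Euler's formula).
theta = 47 degrees = 0.820305 rad
cos(47 deg) = 0.6820
sin(47 deg) = 0.7314
exp(theta*B) = 0.6820 + 0.7314*B


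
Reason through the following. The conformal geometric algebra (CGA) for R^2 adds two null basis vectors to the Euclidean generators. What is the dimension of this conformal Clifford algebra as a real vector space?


The conformal model of R^2 uses Cl(3,1): the 2 Euclidean generators plus two extra orthogonal generators e+ (e+^2 = +1) and e- (e-^2 = -1), from which the null vectors e0, einf are built.
Number of generators m = 2 + 2 = 4.
dim Cl(p,q) = 2^m = 2^4 = 16


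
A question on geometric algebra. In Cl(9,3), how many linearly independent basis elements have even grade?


Even subalgebra dimension = 2^(n-1)
n = 9 + 3 = 12
2^(12 - 1) = 2^11 = 2048
Verification: sum of C(12,k) for even k = 1 + 66 + 495 + 924 + 495 + 66 + 1 = 2048
Result = 2048


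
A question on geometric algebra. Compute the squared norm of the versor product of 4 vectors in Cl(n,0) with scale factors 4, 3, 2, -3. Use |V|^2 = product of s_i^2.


Each vector v_i has |v_i|^2 = s_i^2
Squared scales: 4^2 = 16, 3^2 = 9, 2^2 = 4, (-3)^2 = 9
|V|^2 = 16 * 9 * 4 * 9
= 5184


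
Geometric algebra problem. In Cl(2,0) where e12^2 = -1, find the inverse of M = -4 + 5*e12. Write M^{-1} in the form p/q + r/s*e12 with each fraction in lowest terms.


M = -4 + 5*e12, where e12^2 = -1.
Since M commutes with its reverse ~M = a - b*e12, M * ~M = a^2 - b^2*e12^2 = a^2 + b^2.
So M^{-1} = ~M / (a^2 + b^2) = (a - b*e12)/(a^2 + b^2).
a^2 + b^2 = 16 + 25 = 41
Scalar part = -4/41 = -4/41
Bivector coeff = -5/41 = -5/41
M^{-1} = -4/41 - 5/41*e12


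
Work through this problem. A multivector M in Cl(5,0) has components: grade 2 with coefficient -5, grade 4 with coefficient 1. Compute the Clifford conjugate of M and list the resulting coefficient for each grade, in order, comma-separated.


Clifford conjugate sign for grade k: (-1)^(k(k+1)/2)
Grade 2: (-1)^(2*3/2) = (-1)^3 = -1, coeff -5 -> 5
Grade 4: (-1)^(4*5/2) = (-1)^10 = 1, coeff 1 -> 1
Conjugated coefficients: 5, 1


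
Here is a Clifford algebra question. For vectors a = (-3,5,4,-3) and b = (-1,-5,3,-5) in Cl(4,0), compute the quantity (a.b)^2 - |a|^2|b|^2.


a . b = (-3)*(-1) + 5*(-5) + 4*3 + (-3)*(-5)
= 3 + (-25) + 12 + 15 = 5
|a|^2 = (-3)^2 + 5^2 + 4^2 + (-3)^2 = 59
|b|^2 = (-1)^2 + (-5)^2 + 3^2 + (-5)^2 = 60
(a.b)^2 = 5^2 = 25
|a|^2 * |b|^2 = 59 * 60 = 3540
Result = 25 - 3540 = -3515


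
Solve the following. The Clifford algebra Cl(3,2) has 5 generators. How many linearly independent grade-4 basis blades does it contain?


Number of grade-k basis blades in Cl(p,q) with n = p + q is C(n, k).
n = 3 + 2 = 5
C(5, 4) = 5! / (4! * 1!)
= 120 / (24 * 1)
= 5


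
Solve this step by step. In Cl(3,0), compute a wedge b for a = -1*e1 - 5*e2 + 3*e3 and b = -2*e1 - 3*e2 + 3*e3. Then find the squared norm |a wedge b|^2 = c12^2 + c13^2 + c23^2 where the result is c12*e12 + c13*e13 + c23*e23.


a wedge b = (a1*b2 - a2*b1)*e12 + (a1*b3 - a3*b1)*e13 + (a2*b3 - a3*b2)*e23
e12 coeff: (-1)*(-3) - (-5)*(-2) = 3 - 10 = -7
e13 coeff: (-1)*3 - 3*(-2) = -3 - (-6) = 3
e23 coeff: (-5)*3 - 3*(-3) = -15 - (-9) = -6
|a wedge b|^2 = (-7)^2 + 3^2 + (-6)^2
= 49 + 9 + 36
= 94


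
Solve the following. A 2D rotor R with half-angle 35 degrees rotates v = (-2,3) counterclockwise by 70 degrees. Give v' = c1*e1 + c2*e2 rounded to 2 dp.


Rotor R = cos(35deg) - sin(35deg)*e12
Rotation angle theta = 2 * 35 = 70 degrees
v' = R*v*~R rotates v by theta.
cos(70deg) = 0.3420, sin(70deg) = 0.9397
v'_1 = -2*cos(70deg) - 3*sin(70deg)
= -2*0.3420 - 3*0.9397
= -3.50
v'_2 = -2*sin(70deg) + 3*cos(70deg)
= -2*0.9397 + 3*0.3420
= -0.85
v' = -3.50*e1 - 0.85*e2


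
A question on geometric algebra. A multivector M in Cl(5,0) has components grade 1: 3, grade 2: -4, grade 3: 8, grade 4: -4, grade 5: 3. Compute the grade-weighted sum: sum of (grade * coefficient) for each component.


Grade-weighted sum = sum of grade_k * coefficient_k
1*3 = 3
2*(-4) = -8
3*8 = 24
4*(-4) = -16
5*3 = 15
Total = 3 + (-8) + 24 + (-16) + 15 = 18


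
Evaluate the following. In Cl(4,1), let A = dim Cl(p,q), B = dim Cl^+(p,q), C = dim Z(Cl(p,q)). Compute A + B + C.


n = 4 + 1 = 5
Total dim = 2^5 = 32
Even subalgebra dim = 2^4 = 16
n is odd, so center dim = 2
Sum = 32 + 16 + 2 = 50


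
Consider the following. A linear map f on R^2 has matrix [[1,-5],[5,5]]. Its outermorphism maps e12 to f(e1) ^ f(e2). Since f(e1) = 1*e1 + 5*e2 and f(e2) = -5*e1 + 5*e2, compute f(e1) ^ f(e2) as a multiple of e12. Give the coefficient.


The outermorphism of a linear map f sends e1^e2 to f(e1)^f(e2).
f(e1) = 1*e1 + 5*e2
f(e2) = -5*e1 + 5*e2
f(e1) ^ f(e2) = (1*e1 + 5*e2) ^ (-5*e1 + 5*e2)
= 1*5*e12 + 5*(-5)*e21
= (5 - (-25))*e12
= 30*e12
Coefficient = 30


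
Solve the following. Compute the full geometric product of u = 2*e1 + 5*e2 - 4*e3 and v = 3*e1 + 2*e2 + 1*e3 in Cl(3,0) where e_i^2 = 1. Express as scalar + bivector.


In Cl(3,0): e_i^2 = 1, e_ie_j = -e_je_i for i != j.
Scalar part = u . v = 2*3 + 5*2 + (-4)*1
= 6 + 10 + (-4) = 12
e12 coeff = 2*2 - 5*3 = 4 - 15 = -11
e13 coeff = 2*1 - (-4)*3 = 2 - (-12) = 14
e23 coeff = 5*1 - (-4)*2 = 5 - (-8) = 13
uv = 12 - 11*e12 + 14*e13 + 13*e23


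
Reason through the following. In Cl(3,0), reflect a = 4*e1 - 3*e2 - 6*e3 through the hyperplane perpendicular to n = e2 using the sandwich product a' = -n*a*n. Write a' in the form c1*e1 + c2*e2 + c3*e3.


Reflection formula: a' = -n*a*n, with n = e2 (unit vector, n^2 = 1).
For reflection through hyperplane perp to e2:
The component along e2 flips sign, others stay.
a = (4, -3, -6)
a' = (4, 3, -6)
a' = 4*e1 + 3*e2 - 6*e3


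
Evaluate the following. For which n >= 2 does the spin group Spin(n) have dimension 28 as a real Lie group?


dim Spin(n) = dim so(n) = n(n-1)/2.
Solve n(n-1)/2 = 28, i.e. n^2 - n - 56 = 0.
Discriminant = 1 + 8*28 = 225
n = (1 + sqrt(225))/2 = (1 + 15)/2 = 8


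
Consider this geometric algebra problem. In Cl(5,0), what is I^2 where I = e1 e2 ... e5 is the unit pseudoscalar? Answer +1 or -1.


The pseudoscalar I = e1...e_n (product of all n generators) of Cl(p,q) satisfies I^2 = (-1)^(q + n(n-1)/2).
p = 5, q = 0, n = p + q = 5
n(n-1)/2 = 5 * 4 / 2 = 10
Exponent = q + n(n-1)/2 = 0 + 10 = 10
I^2 = (-1)^10 = +1


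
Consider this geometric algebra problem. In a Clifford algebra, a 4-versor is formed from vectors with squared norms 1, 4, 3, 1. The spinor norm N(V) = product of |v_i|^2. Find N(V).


Spinor norm N(V) = |v1|^2 * |v2|^2 * ... * |v4|^2
= 1 * 4 * 3 * 1
Running product: 1, 4, 12, 12
N(V) = 12


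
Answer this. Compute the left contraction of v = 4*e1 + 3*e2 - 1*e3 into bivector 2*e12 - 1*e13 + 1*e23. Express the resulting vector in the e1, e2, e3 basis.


Left contraction v _| B = <vB>_1 (grade-1 part of the geometric product vB).
Using e1_|e12 = e2, e2_|e12 = -e1, e1_|e13 = e3, e3_|e13 = -e1, e2_|e23 = e3, e3_|e23 = -e2:
e1 coeff: -v2*b12 - v3*b13 = -(3)*(2) - (-1)*(-1) = -7
e2 coeff: v1*b12 - v3*b23 = (4)*(2) - (-1)*(1) = 9
e3 coeff: v1*b13 + v2*b23 = (4)*(-1) + (3)*(1) = -1
v _| B = -7*e1 + 9*e2 - 1*e3


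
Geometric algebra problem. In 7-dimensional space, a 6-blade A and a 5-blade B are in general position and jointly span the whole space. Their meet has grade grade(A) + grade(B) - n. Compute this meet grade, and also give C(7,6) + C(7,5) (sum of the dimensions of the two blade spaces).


Meet grade = grade(A) + grade(B) - n
= 6 + 5 - 7 = 4
C(7,6) = 7
C(7,5) = 21
dim_A + dim_B = 7 + 21 = 28


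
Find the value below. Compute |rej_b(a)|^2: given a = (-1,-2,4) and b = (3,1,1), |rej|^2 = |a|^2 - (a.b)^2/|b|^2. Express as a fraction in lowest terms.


|a|^2 = (-1)^2 + (-2)^2 + 4^2 = 21
|b|^2 = 3^2 + 1^2 + 1^2 = 11
a . b = (-1)*3 + (-2)*1 + 4*1 = -1
(a.b)^2 = (-1)^2 = 1
|rej|^2 = 21 - 1/11
= (231 - 1)/11
= 230/11
In lowest terms: 230/11


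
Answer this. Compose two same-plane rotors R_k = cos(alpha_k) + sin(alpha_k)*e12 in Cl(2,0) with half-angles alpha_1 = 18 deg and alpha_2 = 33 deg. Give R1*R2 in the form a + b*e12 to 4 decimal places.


Same-plane rotors commute and their half-angles add:
R1*R2 = cos(a1 + a2) + sin(a1 + a2)*e12.
a1 + a2 = 18 + 33 = 51 deg
cos(51 deg) = 0.6293
sin(51 deg) = 0.7771
R1*R2 = 0.6293 + 0.7771*e12


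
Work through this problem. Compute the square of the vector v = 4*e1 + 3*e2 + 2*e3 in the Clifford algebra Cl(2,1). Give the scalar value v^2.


v^2 = sum of c_i^2 * e_i^2
Positive signature terms (e_i^2 = +1): 4^2 + 3^2 = 25
Negative signature terms (e_j^2 = -1): 2^2 = 4
v^2 = 25 - 4 = 21


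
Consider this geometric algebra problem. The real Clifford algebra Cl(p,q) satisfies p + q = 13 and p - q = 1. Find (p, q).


We need p + q = 13 and p - q = 1.
Adding: 2p = 13 + 1 = 14, so p = 7.
Then q = 13 - 7 = 6.
(p, q) = (7, 6)


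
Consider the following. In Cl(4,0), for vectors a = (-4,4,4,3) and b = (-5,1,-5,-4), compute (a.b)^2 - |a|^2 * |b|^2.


a . b = (-4)*(-5) + 4*1 + 4*(-5) + 3*(-4)
= 20 + 4 + (-20) + (-12) = -8
|a|^2 = (-4)^2 + 4^2 + 4^2 + 3^2 = 57
|b|^2 = (-5)^2 + 1^2 + (-5)^2 + (-4)^2 = 67
(a.b)^2 = (-8)^2 = 64
|a|^2 * |b|^2 = 57 * 67 = 3819
Result = 64 - 3819 = -3755


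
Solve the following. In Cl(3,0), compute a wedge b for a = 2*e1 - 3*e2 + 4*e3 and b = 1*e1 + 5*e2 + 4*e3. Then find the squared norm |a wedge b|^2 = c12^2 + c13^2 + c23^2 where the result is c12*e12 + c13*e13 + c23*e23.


a wedge b = (a1*b2 - a2*b1)*e12 + (a1*b3 - a3*b1)*e13 + (a2*b3 - a3*b2)*e23
e12 coeff: 2*5 - (-3)*1 = 10 - (-3) = 13
e13 coeff: 2*4 - 4*1 = 8 - 4 = 4
e23 coeff: (-3)*4 - 4*5 = -12 - 20 = -32
|a wedge b|^2 = 13^2 + 4^2 + (-32)^2
= 169 + 16 + 1024
= 1209


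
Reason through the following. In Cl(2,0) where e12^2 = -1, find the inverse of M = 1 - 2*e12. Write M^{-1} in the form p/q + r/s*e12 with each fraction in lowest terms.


M = 1 - 2*e12, where e12^2 = -1.
Since M commutes with its reverse ~M = a - b*e12, M * ~M = a^2 - b^2*e12^2 = a^2 + b^2.
So M^{-1} = ~M / (a^2 + b^2) = (a - b*e12)/(a^2 + b^2).
a^2 + b^2 = 1 + 4 = 5
Scalar part = 1/5 = 1/5
Bivector coeff = 2/5 = 2/5
M^{-1} = 1/5 + 2/5*e12


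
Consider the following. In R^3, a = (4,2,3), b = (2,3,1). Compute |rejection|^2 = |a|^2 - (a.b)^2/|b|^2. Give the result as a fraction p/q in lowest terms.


|a|^2 = 4^2 + 2^2 + 3^2 = 29
|b|^2 = 2^2 + 3^2 + 1^2 = 14
a . b = 4*2 + 2*3 + 3*1 = 17
(a.b)^2 = 17^2 = 289
|rej|^2 = 29 - 289/14
= (406 - 289)/14
= 117/14
In lowest terms: 117/14


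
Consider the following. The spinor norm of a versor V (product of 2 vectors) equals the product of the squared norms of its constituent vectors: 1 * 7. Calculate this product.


Spinor norm N(V) = |v1|^2 * |v2|^2 * ... * |v2|^2
= 1 * 7
Running product: 1, 7
N(V) = 7


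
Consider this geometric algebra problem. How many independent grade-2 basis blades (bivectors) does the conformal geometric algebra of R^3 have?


The conformal model of R^3 uses Cl(4,1) with m = 3 + 2 = 5 generators.
Number of grade-2 blades = C(m, 2) = C(5, 2)
= 5*4/2 = 10


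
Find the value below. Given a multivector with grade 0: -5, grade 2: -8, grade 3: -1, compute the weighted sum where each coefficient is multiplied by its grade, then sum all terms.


Grade-weighted sum = sum of grade_k * coefficient_k
0*(-5) = 0
2*(-8) = -16
3*(-1) = -3
Total = 0 + (-16) + (-3) = -19


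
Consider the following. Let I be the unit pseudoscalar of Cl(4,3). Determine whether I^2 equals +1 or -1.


The pseudoscalar I = e1...e_n (product of all n generators) of Cl(p,q) satisfies I^2 = (-1)^(q + n(n-1)/2).
p = 4, q = 3, n = p + q = 7
n(n-1)/2 = 7 * 6 / 2 = 21
Exponent = q + n(n-1)/2 = 3 + 21 = 24
I^2 = (-1)^24 = +1


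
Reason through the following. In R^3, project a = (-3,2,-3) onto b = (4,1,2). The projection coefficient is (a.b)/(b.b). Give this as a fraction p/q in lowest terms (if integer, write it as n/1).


Projection coefficient = (a . b) / (b . b)
a . b = (-3)*4 + 2*1 + (-3)*2
= -12 + 2 + (-6) = -16
b . b = 4^2 + 1^2 + 2^2
= 16 + 1 + 4 = 21
Coefficient = -16/21
In lowest terms: -16/21


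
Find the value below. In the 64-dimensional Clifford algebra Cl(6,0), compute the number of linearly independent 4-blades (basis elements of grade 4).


Number of grade-k basis blades in Cl(p,q) with n = p + q is C(n, k).
n = 6 + 0 = 6
C(6, 4) = 6! / (4! * 2!)
= 720 / (24 * 2)
= 15


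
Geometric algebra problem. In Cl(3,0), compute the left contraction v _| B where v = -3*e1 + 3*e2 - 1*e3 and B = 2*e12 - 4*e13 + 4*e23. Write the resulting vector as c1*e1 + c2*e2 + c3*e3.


Left contraction v _| B = <vB>_1 (grade-1 part of the geometric product vB).
Using e1_|e12 = e2, e2_|e12 = -e1, e1_|e13 = e3, e3_|e13 = -e1, e2_|e23 = e3, e3_|e23 = -e2:
e1 coeff: -v2*b12 - v3*b13 = -(3)*(2) - (-1)*(-4) = -10
e2 coeff: v1*b12 - v3*b23 = (-3)*(2) - (-1)*(4) = -2
e3 coeff: v1*b13 + v2*b23 = (-3)*(-4) + (3)*(4) = 24
v _| B = -10*e1 - 2*e2 + 24*e3


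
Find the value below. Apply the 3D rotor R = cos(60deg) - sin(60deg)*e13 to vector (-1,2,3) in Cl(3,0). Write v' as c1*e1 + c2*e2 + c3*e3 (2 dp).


Rotor R = cos(60deg) - sin(60deg)*e13
Rotation angle theta = 2 * 60 = 120 degrees in the e13 plane (e1 -> e3).
The component perpendicular to the plane (e2) is invariant: v'_2 = v2 = 2.00
cos(120deg) = -0.5000, sin(120deg) = 0.8660
v'_1 = v1*cos(theta) - v3*sin(theta) = -1*(-0.5000) - 3*0.8660 = -2.10
v'_3 = v1*sin(theta) + v3*cos(theta) = -1*0.8660 + 3*(-0.5000) = -2.37
v' = -2.10*e1 + 2.00*e2 - 2.37*e3


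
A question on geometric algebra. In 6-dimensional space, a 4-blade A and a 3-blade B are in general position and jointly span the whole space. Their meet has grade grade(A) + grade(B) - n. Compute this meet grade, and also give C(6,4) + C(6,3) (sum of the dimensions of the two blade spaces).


Meet grade = grade(A) + grade(B) - n
= 4 + 3 - 6 = 1
C(6,4) = 15
C(6,3) = 20
dim_A + dim_B = 15 + 20 = 35


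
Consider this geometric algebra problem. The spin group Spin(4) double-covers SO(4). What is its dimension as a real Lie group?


Spin(n) double-covers SO(n); both have Lie algebra so(n) of dimension n(n-1)/2.
n = 4
n(n-1) = 4 * 3 = 12
dim Spin(4) = 12/2 = 6


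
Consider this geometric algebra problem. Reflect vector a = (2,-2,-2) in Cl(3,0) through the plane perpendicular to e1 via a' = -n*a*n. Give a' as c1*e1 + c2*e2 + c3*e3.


Reflection formula: a' = -n*a*n, with n = e1 (unit vector, n^2 = 1).
For reflection through hyperplane perp to e1:
The component along e1 flips sign, others stay.
a = (2, -2, -2)
a' = (-2, -2, -2)
a' = -2*e1 - 2*e2 - 2*e3


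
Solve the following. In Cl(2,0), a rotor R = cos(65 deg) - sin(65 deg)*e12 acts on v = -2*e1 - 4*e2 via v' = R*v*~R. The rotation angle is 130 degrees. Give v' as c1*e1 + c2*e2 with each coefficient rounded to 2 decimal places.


Rotor R = cos(65deg) - sin(65deg)*e12
Rotation angle theta = 2 * 65 = 130 degrees
v' = R*v*~R rotates v by theta.
cos(130deg) = -0.6428, sin(130deg) = 0.7660
v'_1 = -2*cos(130deg) - (-4)*sin(130deg)
= -2*(-0.6428) - (-4)*0.7660
= 4.35
v'_2 = -2*sin(130deg) + (-4)*cos(130deg)
= -2*0.7660 + (-4)*(-0.6428)
= 1.04
v' = 4.35*e1 + 1.04*e2


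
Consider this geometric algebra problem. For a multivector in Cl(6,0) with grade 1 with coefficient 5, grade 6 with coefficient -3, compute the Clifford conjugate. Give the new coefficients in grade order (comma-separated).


Clifford conjugate sign for grade k: (-1)^(k(k+1)/2)
Grade 1: (-1)^(1*2/2) = (-1)^1 = -1, coeff 5 -> -5
Grade 6: (-1)^(6*7/2) = (-1)^21 = -1, coeff -3 -> 3
Conjugated coefficients: -5, 3


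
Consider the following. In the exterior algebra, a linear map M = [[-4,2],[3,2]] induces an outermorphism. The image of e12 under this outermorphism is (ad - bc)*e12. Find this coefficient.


The outermorphism of a linear map f sends e1^e2 to f(e1)^f(e2).
f(e1) = -4*e1 + 3*e2
f(e2) = 2*e1 + 2*e2
f(e1) ^ f(e2) = (-4*e1 + 3*e2) ^ (2*e1 + 2*e2)
= (-4)*2*e12 + 3*2*e21
= (-8 - 6)*e12
= -14*e12
Coefficient = -14


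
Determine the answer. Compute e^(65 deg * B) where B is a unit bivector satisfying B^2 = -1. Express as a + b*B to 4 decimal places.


For a unit bivector B with B^2 = -1, the exponential series gives
e^(theta*B) = cos(theta) + sin(theta)*B (the GA analogue of Euler's formula).
theta = 65 degrees = 1.134464 rad
cos(65 deg) = 0.4226
sin(65 deg) = 0.9063
exp(theta*B) = 0.4226 + 0.9063*B


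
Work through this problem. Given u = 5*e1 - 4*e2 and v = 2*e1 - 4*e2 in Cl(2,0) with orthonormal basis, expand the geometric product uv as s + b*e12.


Expand: (5*e1 - 4*e2)(2*e1 - 4*e2)
= 5*2*e1e1 + 5*(-4)*e1e2 + (-4)*2*e2e1 + (-4)*(-4)*e2e2
Using e1^2 = e2^2 = 1, e2e1 = -e1e2:
Scalar part s = 5*2 + (-4)*(-4) = 10 + 16 = 26
Bivector part b = 5*(-4) - (-4)*2 = -20 - (-8) = -12
uv = 26 - 12*e12


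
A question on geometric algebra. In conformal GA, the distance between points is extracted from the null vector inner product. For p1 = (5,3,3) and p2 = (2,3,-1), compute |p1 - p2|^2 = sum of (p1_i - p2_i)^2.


p1 - p2 = (3, 0, 4)
|p1 - p2|^2 = 3^2 + 0^2 + 4^2
= 9 + 0 + 16
= 25


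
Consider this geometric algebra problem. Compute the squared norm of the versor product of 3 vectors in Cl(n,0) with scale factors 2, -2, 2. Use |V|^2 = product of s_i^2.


Each vector v_i has |v_i|^2 = s_i^2
Squared scales: 2^2 = 4, (-2)^2 = 4, 2^2 = 4
|V|^2 = 4 * 4 * 4
= 64


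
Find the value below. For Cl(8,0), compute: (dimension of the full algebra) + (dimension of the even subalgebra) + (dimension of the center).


n = 8 + 0 = 8
Total dim = 2^8 = 256
Even subalgebra dim = 2^7 = 128
n is even, so center dim = 1
Sum = 256 + 128 + 1 = 385


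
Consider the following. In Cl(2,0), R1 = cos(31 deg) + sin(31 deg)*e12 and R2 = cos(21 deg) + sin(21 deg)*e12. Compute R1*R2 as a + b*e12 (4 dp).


Same-plane rotors commute and their half-angles add:
R1*R2 = cos(a1 + a2) + sin(a1 + a2)*e12.
a1 + a2 = 31 + 21 = 52 deg
cos(52 deg) = 0.6157
sin(52 deg) = 0.7880
R1*R2 = 0.6157 + 0.7880*e12


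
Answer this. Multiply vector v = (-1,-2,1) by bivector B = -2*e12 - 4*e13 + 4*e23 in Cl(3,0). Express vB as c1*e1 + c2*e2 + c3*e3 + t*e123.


vB has grade-1 (vector) and grade-3 (trivector) parts: vB = (v _| B) + (v ^ B).
Vector part <vB>_1:
  e1: -v2*b12 - v3*b13 = -(-2)*(-2) - (1)*(-4) = 0
  e2: v1*b12 - v3*b23 = (-1)*(-2) - (1)*(4) = -2
  e3: v1*b13 + v2*b23 = (-1)*(-4) + (-2)*(4) = -4
Trivector part <vB>_3:
  e123: v1*b23 - v2*b13 + v3*b12 = (-1)*(4) - (-2)*(-4) + (1)*(-2) = -14
vB = 0*e1 - 2*e2 - 4*e3 - 14*e123


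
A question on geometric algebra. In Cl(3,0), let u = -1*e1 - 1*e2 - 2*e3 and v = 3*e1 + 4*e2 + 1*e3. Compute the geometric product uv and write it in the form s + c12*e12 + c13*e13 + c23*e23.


In Cl(3,0): e_i^2 = 1, e_ie_j = -e_je_i for i != j.
Scalar part = u . v = (-1)*3 + (-1)*4 + (-2)*1
= -3 + (-4) + (-2) = -9
e12 coeff = (-1)*4 - (-1)*3 = -4 - (-3) = -1
e13 coeff = (-1)*1 - (-2)*3 = -1 - (-6) = 5
e23 coeff = (-1)*1 - (-2)*4 = -1 - (-8) = 7
uv = -9 - 1*e12 + 5*e13 + 7*e23


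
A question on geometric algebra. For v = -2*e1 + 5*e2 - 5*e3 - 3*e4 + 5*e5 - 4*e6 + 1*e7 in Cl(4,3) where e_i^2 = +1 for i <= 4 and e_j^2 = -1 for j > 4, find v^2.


v^2 = sum of c_i^2 * e_i^2
Positive signature terms (e_i^2 = +1): (-2)^2 + 5^2 + (-5)^2 + (-3)^2 = 63
Negative signature terms (e_j^2 = -1): 5^2 + (-4)^2 + 1^2 = 42
v^2 = 63 - 42 = 21


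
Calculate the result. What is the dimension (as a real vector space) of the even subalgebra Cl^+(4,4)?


Even subalgebra dimension = 2^(n-1)
n = 4 + 4 = 8
2^(8 - 1) = 2^7 = 128
Verification: sum of C(8,k) for even k = 1 + 28 + 70 + 28 + 1 = 128
Result = 128


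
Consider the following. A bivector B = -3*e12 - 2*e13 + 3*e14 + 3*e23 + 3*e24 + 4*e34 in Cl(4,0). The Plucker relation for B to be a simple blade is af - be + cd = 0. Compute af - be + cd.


Plucker relation: af - be + cd
a*f = (-3)*4 = -12
b*e = (-2)*3 = -6
c*d = 3*3 = 9
af - be + cd = -12 - (-6) + 9
= 3


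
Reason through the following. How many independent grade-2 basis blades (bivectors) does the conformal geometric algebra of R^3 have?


The conformal model of R^3 uses Cl(4,1) with m = 3 + 2 = 5 generators.
Number of grade-2 blades = C(m, 2) = C(5, 2)
= 5*4/2 = 10


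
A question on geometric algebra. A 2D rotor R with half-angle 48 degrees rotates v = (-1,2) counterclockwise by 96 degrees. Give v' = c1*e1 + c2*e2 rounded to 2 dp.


Rotor R = cos(48deg) - sin(48deg)*e12
Rotation angle theta = 2 * 48 = 96 degrees
v' = R*v*~R rotates v by theta.
cos(96deg) = -0.1045, sin(96deg) = 0.9945
v'_1 = -1*cos(96deg) - 2*sin(96deg)
= -1*(-0.1045) - 2*0.9945
= -1.88
v'_2 = -1*sin(96deg) + 2*cos(96deg)
= -1*0.9945 + 2*(-0.1045)
= -1.20
v' = -1.88*e1 - 1.20*e2
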